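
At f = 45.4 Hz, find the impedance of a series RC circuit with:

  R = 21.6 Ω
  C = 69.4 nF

Step 1 — Angular frequency: ω = 2π·f = 2π·45.4 = 285.3 rad/s.
Step 2 — Component impedances:
  R: Z = R = 21.6 Ω
  C: Z = 1/(jωC) = -j/(ω·C) = 0 - j5.051e+04 Ω
Step 3 — Series combination: Z_total = R + C = 21.6 - j5.051e+04 Ω = 5.051e+04∠-90.0° Ω.

Z = 21.6 - j5.051e+04 Ω = 5.051e+04∠-90.0° Ω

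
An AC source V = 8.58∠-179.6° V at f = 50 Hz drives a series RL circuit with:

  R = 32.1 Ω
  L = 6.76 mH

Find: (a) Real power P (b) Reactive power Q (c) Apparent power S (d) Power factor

Step 1 — Angular frequency: ω = 2π·f = 2π·50 = 314.2 rad/s.
Step 2 — Component impedances:
  R: Z = R = 32.1 Ω
  L: Z = jωL = j·314.2·0.00676 = 0 + j2.124 Ω
Step 3 — Series combination: Z_total = R + L = 32.1 + j2.124 Ω = 32.17∠3.8° Ω.
Step 4 — Source phasor: V = 8.58∠-179.6° V = -8.58 - j0.0599 V.
Step 5 — Current: I = V / Z = -0.2662 + j0.01575 A = 0.2667∠176.6° A.
Step 6 — Complex power: S = V·I* = 2.283 + j0.1511 VA.
Step 7 — Real power: P = Re(S) = 2.283 W.
Step 8 — Reactive power: Q = Im(S) = 0.1511 VAR.
Step 9 — Apparent power: |S| = 2.288 VA.
Step 10 — Power factor: PF = P/|S| = 0.9978 (lagging).

(a) P = 2.283 W  (b) Q = 0.1511 VAR  (c) S = 2.288 VA  (d) PF = 0.9978 (lagging)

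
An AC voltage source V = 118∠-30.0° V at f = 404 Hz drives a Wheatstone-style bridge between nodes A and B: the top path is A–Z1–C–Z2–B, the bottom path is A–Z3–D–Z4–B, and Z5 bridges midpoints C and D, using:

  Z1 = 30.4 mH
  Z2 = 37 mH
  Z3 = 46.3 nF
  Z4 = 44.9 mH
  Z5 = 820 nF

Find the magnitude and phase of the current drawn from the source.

Step 1 — Angular frequency: ω = 2π·f = 2π·404 = 2538 rad/s.
Step 2 — Component impedances:
  Z1: Z = jωL = j·2538·0.0304 = 0 + j77.17 Ω
  Z2: Z = jωL = j·2538·0.037 = 0 + j93.92 Ω
  Z3: Z = 1/(jωC) = -j/(ω·C) = 0 - j8509 Ω
  Z4: Z = jωL = j·2538·0.0449 = 0 + j114 Ω
  Z5: Z = 1/(jωC) = -j/(ω·C) = 0 - j480.4 Ω
Step 3 — Bridge requires nodal analysis (the Z5 bridge couples midpoints C and D, so the two paths cannot be reduced to a simple series/parallel combination). Setting node B to ground and injecting 1 A at node A, the 3-node admittance system at A, C, D solves to V_A = Z_AB = 0 + j210.8 Ω = 210.8∠90.0° Ω.
Step 4 — Source phasor: V = 118∠-30.0° V = 102.2 - j59 V.
Step 5 — Ohm's law: I = V / Z_total = (102.2 - j59) / (0 + j210.8) = -0.2799 - j0.4849 A.
Step 6 — Convert to polar: |I| = 0.5599 A, ∠I = -120.0°.

I = 0.5599∠-120.0° A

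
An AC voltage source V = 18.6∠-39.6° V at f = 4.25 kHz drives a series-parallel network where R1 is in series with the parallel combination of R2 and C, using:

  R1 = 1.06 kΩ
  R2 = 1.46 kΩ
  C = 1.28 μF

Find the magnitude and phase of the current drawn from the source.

Step 1 — Angular frequency: ω = 2π·f = 2π·4250 = 2.67e+04 rad/s.
Step 2 — Component impedances:
  R1: Z = R = 1060 Ω
  R2: Z = R = 1460 Ω
  C: Z = 1/(jωC) = -j/(ω·C) = 0 - j29.26 Ω
Step 3 — Parallel branch: R2 || C = 1/(1/R2 + 1/C) = 0.586 - j29.24 Ω.
Step 4 — Series with R1: Z_total = R1 + (R2 || C) = 1061 - j29.24 Ω = 1061∠-1.6° Ω.
Step 5 — Source phasor: V = 18.6∠-39.6° V = 14.33 - j11.86 V.
Step 6 — Ohm's law: I = V / Z_total = (14.33 - j11.86) / (1061 - j29.24) = 0.01381 - j0.0108 A.
Step 7 — Convert to polar: |I| = 0.01753 A, ∠I = -38.0°.

I = 0.01753∠-38.0° A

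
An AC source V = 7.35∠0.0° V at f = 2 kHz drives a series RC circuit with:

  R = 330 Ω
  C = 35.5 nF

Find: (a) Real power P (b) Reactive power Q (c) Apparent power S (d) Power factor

Step 1 — Angular frequency: ω = 2π·f = 2π·2000 = 1.257e+04 rad/s.
Step 2 — Component impedances:
  R: Z = R = 330 Ω
  C: Z = 1/(jωC) = -j/(ω·C) = 0 - j2242 Ω
Step 3 — Series combination: Z_total = R + C = 330 - j2242 Ω = 2266∠-81.6° Ω.
Step 4 — Source phasor: V = 7.35∠0.0° V = 7.35 V.
Step 5 — Current: I = V / Z = 0.0004725 + j0.003209 A = 0.003244∠81.6° A.
Step 6 — Complex power: S = V·I* = 0.003473 - j0.02359 VA.
Step 7 — Real power: P = Re(S) = 0.003473 W.
Step 8 — Reactive power: Q = Im(S) = -0.02359 VAR.
Step 9 — Apparent power: |S| = 0.02384 VA.
Step 10 — Power factor: PF = P/|S| = 0.1456 (leading).

(a) P = 0.003473 W  (b) Q = -0.02359 VAR  (c) S = 0.02384 VA  (d) PF = 0.1456 (leading)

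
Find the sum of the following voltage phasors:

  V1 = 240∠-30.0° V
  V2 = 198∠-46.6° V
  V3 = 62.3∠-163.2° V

Step 1 — Convert each phasor to rectangular form:
  V1 = 240·(cos(-30.0°) + j·sin(-30.0°)) = 207.8 - j120 V
  V2 = 198·(cos(-46.6°) + j·sin(-46.6°)) = 136 - j143.9 V
  V3 = 62.3·(cos(-163.2°) + j·sin(-163.2°)) = -59.64 - j18.01 V
Step 2 — Sum components: V_total = 284.2 - j281.9 V.
Step 3 — Convert to polar: |V_total| = 400.3 V, ∠V_total = -44.8°.

V_total = 400.3∠-44.8° V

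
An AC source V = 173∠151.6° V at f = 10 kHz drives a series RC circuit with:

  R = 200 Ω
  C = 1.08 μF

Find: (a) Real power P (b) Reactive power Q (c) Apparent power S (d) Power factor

Step 1 — Angular frequency: ω = 2π·f = 2π·1e+04 = 6.283e+04 rad/s.
Step 2 — Component impedances:
  R: Z = R = 200 Ω
  C: Z = 1/(jωC) = -j/(ω·C) = 0 - j14.74 Ω
Step 3 — Series combination: Z_total = R + C = 200 - j14.74 Ω = 200.5∠-4.2° Ω.
Step 4 — Source phasor: V = 173∠151.6° V = -152.2 + j82.28 V.
Step 5 — Current: I = V / Z = -0.7869 + j0.3534 A = 0.8627∠155.8° A.
Step 6 — Complex power: S = V·I* = 148.8 - j10.97 VA.
Step 7 — Real power: P = Re(S) = 148.8 W.
Step 8 — Reactive power: Q = Im(S) = -10.97 VAR.
Step 9 — Apparent power: |S| = 149.2 VA.
Step 10 — Power factor: PF = P/|S| = 0.9973 (leading).

(a) P = 148.8 W  (b) Q = -10.97 VAR  (c) S = 149.2 VA  (d) PF = 0.9973 (leading)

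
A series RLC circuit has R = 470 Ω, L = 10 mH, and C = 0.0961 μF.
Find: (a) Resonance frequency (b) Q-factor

Step 1 — Resonance condition Im(Z)=0 gives ω₀ = 1/√(LC).
Step 2 — ω₀ = 1/√(0.01·9.61e-08) = 3.226e+04 rad/s.
Step 3 — f₀ = ω₀/(2π) = 5134 Hz.
Step 4 — Series Q: Q = ω₀L/R = 3.226e+04·0.01/470 = 0.6863.

(a) f₀ = 5134 Hz  (b) Q = 0.6863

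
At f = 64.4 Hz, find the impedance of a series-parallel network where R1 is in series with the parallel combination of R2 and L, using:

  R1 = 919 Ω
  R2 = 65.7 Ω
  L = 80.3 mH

Step 1 — Angular frequency: ω = 2π·f = 2π·64.4 = 404.6 rad/s.
Step 2 — Component impedances:
  R1: Z = R = 919 Ω
  R2: Z = R = 65.7 Ω
  L: Z = jωL = j·404.6·0.0803 = 0 + j32.49 Ω
Step 3 — Parallel branch: R2 || L = 1/(1/R2 + 1/L) = 12.91 + j26.11 Ω.
Step 4 — Series with R1: Z_total = R1 + (R2 || L) = 931.9 + j26.11 Ω = 932.3∠1.6° Ω.

Z = 931.9 + j26.11 Ω = 932.3∠1.6° Ω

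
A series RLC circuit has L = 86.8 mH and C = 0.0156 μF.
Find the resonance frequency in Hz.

Step 1 — Resonance condition Im(Z)=0 gives ω₀ = 1/√(LC).
Step 2 — ω₀ = 1/√(0.0868·1.56e-08) = 2.718e+04 rad/s.
Step 3 — f₀ = ω₀/(2π) = 4325 Hz.

f₀ = 4325 Hz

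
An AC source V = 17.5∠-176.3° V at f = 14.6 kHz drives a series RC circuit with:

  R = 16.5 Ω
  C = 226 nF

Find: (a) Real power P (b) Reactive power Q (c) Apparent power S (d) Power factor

Step 1 — Angular frequency: ω = 2π·f = 2π·1.46e+04 = 9.173e+04 rad/s.
Step 2 — Component impedances:
  R: Z = R = 16.5 Ω
  C: Z = 1/(jωC) = -j/(ω·C) = 0 - j48.23 Ω
Step 3 — Series combination: Z_total = R + C = 16.5 - j48.23 Ω = 50.98∠-71.1° Ω.
Step 4 — Source phasor: V = 17.5∠-176.3° V = -17.46 - j1.129 V.
Step 5 — Current: I = V / Z = -0.08992 - j0.3313 A = 0.3433∠-105.2° A.
Step 6 — Complex power: S = V·I* = 1.944 - j5.684 VA.
Step 7 — Real power: P = Re(S) = 1.944 W.
Step 8 — Reactive power: Q = Im(S) = -5.684 VAR.
Step 9 — Apparent power: |S| = 6.007 VA.
Step 10 — Power factor: PF = P/|S| = 0.3237 (leading).

(a) P = 1.944 W  (b) Q = -5.684 VAR  (c) S = 6.007 VA  (d) PF = 0.3237 (leading)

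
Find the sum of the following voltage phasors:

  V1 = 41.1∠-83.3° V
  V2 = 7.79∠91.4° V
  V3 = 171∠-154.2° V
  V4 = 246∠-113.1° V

Step 1 — Convert each phasor to rectangular form:
  V1 = 41.1·(cos(-83.3°) + j·sin(-83.3°)) = 4.795 - j40.82 V
  V2 = 7.79·(cos(91.4°) + j·sin(91.4°)) = -0.1903 + j7.788 V
  V3 = 171·(cos(-154.2°) + j·sin(-154.2°)) = -154 - j74.42 V
  V4 = 246·(cos(-113.1°) + j·sin(-113.1°)) = -96.51 - j226.3 V
Step 2 — Sum components: V_total = -245.9 - j333.7 V.
Step 3 — Convert to polar: |V_total| = 414.5 V, ∠V_total = -126.4°.

V_total = 414.5∠-126.4° V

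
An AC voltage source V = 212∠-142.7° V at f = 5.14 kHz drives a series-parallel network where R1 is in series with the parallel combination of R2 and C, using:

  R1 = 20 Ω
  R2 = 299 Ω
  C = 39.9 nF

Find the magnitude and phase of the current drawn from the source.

Step 1 — Angular frequency: ω = 2π·f = 2π·5140 = 3.23e+04 rad/s.
Step 2 — Component impedances:
  R1: Z = R = 20 Ω
  R2: Z = R = 299 Ω
  C: Z = 1/(jωC) = -j/(ω·C) = 0 - j776 Ω
Step 3 — Parallel branch: R2 || C = 1/(1/R2 + 1/C) = 260.4 - j100.3 Ω.
Step 4 — Series with R1: Z_total = R1 + (R2 || C) = 280.4 - j100.3 Ω = 297.8∠-19.7° Ω.
Step 5 — Source phasor: V = 212∠-142.7° V = -168.6 - j128.5 V.
Step 6 — Ohm's law: I = V / Z_total = (-168.6 - j128.5) / (280.4 - j100.3) = -0.3879 - j0.597 A.
Step 7 — Convert to polar: |I| = 0.712 A, ∠I = -123.0°.

I = 0.712∠-123.0° A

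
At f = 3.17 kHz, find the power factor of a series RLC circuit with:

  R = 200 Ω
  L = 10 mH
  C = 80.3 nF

Step 1 — Angular frequency: ω = 2π·f = 2π·3170 = 1.992e+04 rad/s.
Step 2 — Component impedances:
  R: Z = R = 200 Ω
  L: Z = jωL = j·1.992e+04·0.01 = 0 + j199.2 Ω
  C: Z = 1/(jωC) = -j/(ω·C) = 0 - j625.2 Ω
Step 3 — Series combination: Z_total = R + L + C = 200 - j426.1 Ω = 470.7∠-64.9° Ω.
Step 4 — Power factor: PF = cos(φ) = Re(Z)/|Z| = 200/470.7 = 0.4249.
Step 5 — Type: Im(Z) = -426.1 ⇒ leading (phase φ = -64.9°).

PF = 0.4249 (leading, φ = -64.9°)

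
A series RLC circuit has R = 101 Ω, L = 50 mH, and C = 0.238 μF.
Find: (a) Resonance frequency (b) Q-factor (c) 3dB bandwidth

Step 1 — Resonance: ω₀ = 1/√(LC) = 1/√(0.05·2.38e-07) = 9167 rad/s.
Step 2 — f₀ = ω₀/(2π) = 1459 Hz.
Step 3 — Series Q: Q = ω₀L/R = 9167·0.05/101 = 4.538.
Step 4 — Bandwidth: Δω = ω₀/Q = 2020 rad/s; BW = Δω/(2π) = 321.5 Hz.

(a) f₀ = 1459 Hz  (b) Q = 4.538  (c) BW = 321.5 Hz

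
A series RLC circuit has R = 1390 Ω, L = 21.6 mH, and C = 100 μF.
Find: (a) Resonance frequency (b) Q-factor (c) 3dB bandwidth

Step 1 — Resonance: ω₀ = 1/√(LC) = 1/√(0.0216·0.0001) = 680.4 rad/s.
Step 2 — f₀ = ω₀/(2π) = 108.3 Hz.
Step 3 — Series Q: Q = ω₀L/R = 680.4·0.0216/1390 = 0.01057.
Step 4 — Bandwidth: Δω = ω₀/Q = 6.435e+04 rad/s; BW = Δω/(2π) = 1.024e+04 Hz.

(a) f₀ = 108.3 Hz  (b) Q = 0.01057  (c) BW = 1.024e+04 Hz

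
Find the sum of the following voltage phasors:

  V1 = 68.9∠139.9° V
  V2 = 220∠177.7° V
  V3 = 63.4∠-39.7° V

Step 1 — Convert each phasor to rectangular form:
  V1 = 68.9·(cos(139.9°) + j·sin(139.9°)) = -52.7 + j44.38 V
  V2 = 220·(cos(177.7°) + j·sin(177.7°)) = -219.8 + j8.829 V
  V3 = 63.4·(cos(-39.7°) + j·sin(-39.7°)) = 48.78 - j40.5 V
Step 2 — Sum components: V_total = -223.7 + j12.71 V.
Step 3 — Convert to polar: |V_total| = 224.1 V, ∠V_total = 176.7°.

V_total = 224.1∠176.7° V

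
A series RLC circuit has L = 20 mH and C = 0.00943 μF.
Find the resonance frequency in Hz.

Step 1 — Resonance condition Im(Z)=0 gives ω₀ = 1/√(LC).
Step 2 — ω₀ = 1/√(0.02·9.43e-09) = 7.282e+04 rad/s.
Step 3 — f₀ = ω₀/(2π) = 1.159e+04 Hz.

f₀ = 1.159e+04 Hz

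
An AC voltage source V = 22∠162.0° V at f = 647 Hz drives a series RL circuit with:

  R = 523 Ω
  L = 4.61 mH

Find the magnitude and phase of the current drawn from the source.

Step 1 — Angular frequency: ω = 2π·f = 2π·647 = 4065 rad/s.
Step 2 — Component impedances:
  R: Z = R = 523 Ω
  L: Z = jωL = j·4065·0.00461 = 0 + j18.74 Ω
Step 3 — Series combination: Z_total = R + L = 523 + j18.74 Ω = 523.3∠2.1° Ω.
Step 4 — Source phasor: V = 22∠162.0° V = -20.92 + j6.798 V.
Step 5 — Ohm's law: I = V / Z_total = (-20.92 + j6.798) / (523 + j18.74) = -0.03949 + j0.01441 A.
Step 6 — Convert to polar: |I| = 0.04204 A, ∠I = 159.9°.

I = 0.04204∠159.9° A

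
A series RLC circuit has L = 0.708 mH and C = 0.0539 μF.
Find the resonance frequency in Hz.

Step 1 — Resonance condition Im(Z)=0 gives ω₀ = 1/√(LC).
Step 2 — ω₀ = 1/√(0.000708·5.39e-08) = 1.619e+05 rad/s.
Step 3 — f₀ = ω₀/(2π) = 2.576e+04 Hz.

f₀ = 2.576e+04 Hz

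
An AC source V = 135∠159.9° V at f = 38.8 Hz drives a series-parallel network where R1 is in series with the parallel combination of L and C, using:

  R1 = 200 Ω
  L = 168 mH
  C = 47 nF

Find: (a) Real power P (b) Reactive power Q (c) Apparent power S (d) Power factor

Step 1 — Angular frequency: ω = 2π·f = 2π·38.8 = 243.8 rad/s.
Step 2 — Component impedances:
  R1: Z = R = 200 Ω
  L: Z = jωL = j·243.8·0.168 = 0 + j40.96 Ω
  C: Z = 1/(jωC) = -j/(ω·C) = 0 - j8.728e+04 Ω
Step 3 — Parallel branch: L || C = 1/(1/L + 1/C) = 0 + j40.98 Ω.
Step 4 — Series with R1: Z_total = R1 + (L || C) = 200 + j40.98 Ω = 204.2∠11.6° Ω.
Step 5 — Source phasor: V = 135∠159.9° V = -126.8 + j46.39 V.
Step 6 — Current: I = V / Z = -0.5627 + j0.3473 A = 0.6613∠148.3° A.
Step 7 — Complex power: S = V·I* = 87.45 + j17.92 VA.
Step 8 — Real power: P = Re(S) = 87.45 W.
Step 9 — Reactive power: Q = Im(S) = 17.92 VAR.
Step 10 — Apparent power: |S| = 89.27 VA.
Step 11 — Power factor: PF = P/|S| = 0.9797 (lagging).

(a) P = 87.45 W  (b) Q = 17.92 VAR  (c) S = 89.27 VA  (d) PF = 0.9797 (lagging)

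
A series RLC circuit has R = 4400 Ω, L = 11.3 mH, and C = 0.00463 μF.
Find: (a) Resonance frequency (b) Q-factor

Step 1 — Resonance condition Im(Z)=0 gives ω₀ = 1/√(LC).
Step 2 — ω₀ = 1/√(0.0113·4.63e-09) = 1.383e+05 rad/s.
Step 3 — f₀ = ω₀/(2π) = 2.2e+04 Hz.
Step 4 — Series Q: Q = ω₀L/R = 1.383e+05·0.0113/4400 = 0.3551.

(a) f₀ = 2.2e+04 Hz  (b) Q = 0.3551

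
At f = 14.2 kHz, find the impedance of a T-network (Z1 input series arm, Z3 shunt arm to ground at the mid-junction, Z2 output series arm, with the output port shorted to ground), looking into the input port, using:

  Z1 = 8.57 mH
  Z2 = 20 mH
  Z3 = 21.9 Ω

Step 1 — Angular frequency: ω = 2π·f = 2π·1.42e+04 = 8.922e+04 rad/s.
Step 2 — Component impedances:
  Z1: Z = jωL = j·8.922e+04·0.00857 = 0 + j764.6 Ω
  Z2: Z = jωL = j·8.922e+04·0.02 = 0 + j1784 Ω
  Z3: Z = R = 21.9 Ω
Step 3 — With the output port shorted to ground, the output series arm Z2 runs from the junction to ground; the shunt arm Z3 also runs from the junction to ground. They appear in parallel: Z3 || Z2 = 21.9 + j0.2687 Ω.
Step 4 — Series with input arm Z1: Z_in = Z1 + (Z3 || Z2) = 21.9 + j764.9 Ω = 765.2∠88.4° Ω.

Z = 21.9 + j764.9 Ω = 765.2∠88.4° Ω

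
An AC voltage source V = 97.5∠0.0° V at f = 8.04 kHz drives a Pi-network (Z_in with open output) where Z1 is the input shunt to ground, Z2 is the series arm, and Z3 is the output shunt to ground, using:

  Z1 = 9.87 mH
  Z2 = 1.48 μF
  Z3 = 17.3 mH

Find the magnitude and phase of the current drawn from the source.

Step 1 — Angular frequency: ω = 2π·f = 2π·8040 = 5.052e+04 rad/s.
Step 2 — Component impedances:
  Z1: Z = jωL = j·5.052e+04·0.00987 = 0 + j498.6 Ω
  Z2: Z = 1/(jωC) = -j/(ω·C) = 0 - j13.38 Ω
  Z3: Z = jωL = j·5.052e+04·0.0173 = 0 + j873.9 Ω
Step 3 — With open output, the series arm Z2 and the output shunt Z3 appear in series to ground: Z2 + Z3 = 0 + j860.6 Ω.
Step 4 — Parallel with input shunt Z1: Z_in = Z1 || (Z2 + Z3) = 0 + j315.7 Ω = 315.7∠90.0° Ω.
Step 5 — Source phasor: V = 97.5∠0.0° V = 97.5 V.
Step 6 — Ohm's law: I = V / Z_total = (97.5) / (0 + j315.7) = 0 - j0.3088 A.
Step 7 — Convert to polar: |I| = 0.3088 A, ∠I = -90.0°.

I = 0.3088∠-90.0° A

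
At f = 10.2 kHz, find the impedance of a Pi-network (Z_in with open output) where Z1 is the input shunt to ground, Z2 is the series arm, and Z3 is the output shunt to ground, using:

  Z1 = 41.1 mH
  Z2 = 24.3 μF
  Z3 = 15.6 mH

Step 1 — Angular frequency: ω = 2π·f = 2π·1.02e+04 = 6.409e+04 rad/s.
Step 2 — Component impedances:
  Z1: Z = jωL = j·6.409e+04·0.0411 = 0 + j2634 Ω
  Z2: Z = 1/(jωC) = -j/(ω·C) = 0 - j0.6421 Ω
  Z3: Z = jωL = j·6.409e+04·0.0156 = 0 + j999.8 Ω
Step 3 — With open output, the series arm Z2 and the output shunt Z3 appear in series to ground: Z2 + Z3 = 0 + j999.1 Ω.
Step 4 — Parallel with input shunt Z1: Z_in = Z1 || (Z2 + Z3) = 0 + j724.4 Ω = 724.4∠90.0° Ω.

Z = 0 + j724.4 Ω = 724.4∠90.0° Ω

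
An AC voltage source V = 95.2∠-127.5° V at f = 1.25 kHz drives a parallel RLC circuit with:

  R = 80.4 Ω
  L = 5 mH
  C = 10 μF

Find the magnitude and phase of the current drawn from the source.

Step 1 — Angular frequency: ω = 2π·f = 2π·1250 = 7854 rad/s.
Step 2 — Component impedances:
  R: Z = R = 80.4 Ω
  L: Z = jωL = j·7854·0.005 = 0 + j39.27 Ω
  C: Z = 1/(jωC) = -j/(ω·C) = 0 - j12.73 Ω
Step 3 — Parallel combination: 1/Z_total = 1/R + 1/L + 1/C; Z_total = 4.185 - j17.86 Ω = 18.34∠-76.8° Ω.
Step 4 — Source phasor: V = 95.2∠-127.5° V = -57.95 - j75.53 V.
Step 5 — Ohm's law: I = V / Z_total = (-57.95 - j75.53) / (4.185 - j17.86) = 3.288 - j4.015 A.
Step 6 — Convert to polar: |I| = 5.19 A, ∠I = -50.7°.

I = 5.19∠-50.7° A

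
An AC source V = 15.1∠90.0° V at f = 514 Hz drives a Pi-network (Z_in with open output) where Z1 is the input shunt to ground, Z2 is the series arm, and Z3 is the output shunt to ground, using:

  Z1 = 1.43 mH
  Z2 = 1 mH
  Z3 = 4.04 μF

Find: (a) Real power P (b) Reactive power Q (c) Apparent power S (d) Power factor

Step 1 — Angular frequency: ω = 2π·f = 2π·514 = 3230 rad/s.
Step 2 — Component impedances:
  Z1: Z = jωL = j·3230·0.00143 = 0 + j4.618 Ω
  Z2: Z = jωL = j·3230·0.001 = 0 + j3.23 Ω
  Z3: Z = 1/(jωC) = -j/(ω·C) = 0 - j76.64 Ω
Step 3 — With open output, the series arm Z2 and the output shunt Z3 appear in series to ground: Z2 + Z3 = 0 - j73.41 Ω.
Step 4 — Parallel with input shunt Z1: Z_in = Z1 || (Z2 + Z3) = 0 + j4.928 Ω = 4.928∠90.0° Ω.
Step 5 — Source phasor: V = 15.1∠90.0° V = 0 + j15.1 V.
Step 6 — Current: I = V / Z = 3.064 A = 3.064∠-0.0° A.
Step 7 — Complex power: S = V·I* = 0 + j46.27 VA.
Step 8 — Real power: P = Re(S) = 0 W.
Step 9 — Reactive power: Q = Im(S) = 46.27 VAR.
Step 10 — Apparent power: |S| = 46.27 VA.
Step 11 — Power factor: PF = P/|S| = 0 (lagging).

(a) P = 0 W  (b) Q = 46.27 VAR  (c) S = 46.27 VA  (d) PF = 0 (lagging)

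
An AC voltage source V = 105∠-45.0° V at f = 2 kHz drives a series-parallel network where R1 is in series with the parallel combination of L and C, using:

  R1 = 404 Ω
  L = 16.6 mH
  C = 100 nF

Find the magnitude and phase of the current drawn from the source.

Step 1 — Angular frequency: ω = 2π·f = 2π·2000 = 1.257e+04 rad/s.
Step 2 — Component impedances:
  R1: Z = R = 404 Ω
  L: Z = jωL = j·1.257e+04·0.0166 = 0 + j208.6 Ω
  C: Z = 1/(jωC) = -j/(ω·C) = 0 - j795.8 Ω
Step 3 — Parallel branch: L || C = 1/(1/L + 1/C) = 0 + j282.7 Ω.
Step 4 — Series with R1: Z_total = R1 + (L || C) = 404 + j282.7 Ω = 493.1∠35.0° Ω.
Step 5 — Source phasor: V = 105∠-45.0° V = 74.25 - j74.25 V.
Step 6 — Ohm's law: I = V / Z_total = (74.25 - j74.25) / (404 + j282.7) = 0.03704 - j0.2097 A.
Step 7 — Convert to polar: |I| = 0.2129 A, ∠I = -80.0°.

I = 0.2129∠-80.0° A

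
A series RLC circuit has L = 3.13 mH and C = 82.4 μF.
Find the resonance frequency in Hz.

Step 1 — Resonance condition Im(Z)=0 gives ω₀ = 1/√(LC).
Step 2 — ω₀ = 1/√(0.00313·8.24e-05) = 1969 rad/s.
Step 3 — f₀ = ω₀/(2π) = 313.4 Hz.

f₀ = 313.4 Hz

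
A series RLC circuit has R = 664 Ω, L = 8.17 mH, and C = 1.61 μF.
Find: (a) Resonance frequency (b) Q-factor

Step 1 — Resonance condition Im(Z)=0 gives ω₀ = 1/√(LC).
Step 2 — ω₀ = 1/√(0.00817·1.61e-06) = 8719 rad/s.
Step 3 — f₀ = ω₀/(2π) = 1388 Hz.
Step 4 — Series Q: Q = ω₀L/R = 8719·0.00817/664 = 0.1073.

(a) f₀ = 1388 Hz  (b) Q = 0.1073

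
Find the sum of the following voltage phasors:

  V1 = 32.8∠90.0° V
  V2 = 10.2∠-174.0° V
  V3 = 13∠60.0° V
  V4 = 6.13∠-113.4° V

Step 1 — Convert each phasor to rectangular form:
  V1 = 32.8·(cos(90.0°) + j·sin(90.0°)) = 0 + j32.8 V
  V2 = 10.2·(cos(-174.0°) + j·sin(-174.0°)) = -10.14 - j1.066 V
  V3 = 13·(cos(60.0°) + j·sin(60.0°)) = 6.5 + j11.26 V
  V4 = 6.13·(cos(-113.4°) + j·sin(-113.4°)) = -2.435 - j5.626 V
Step 2 — Sum components: V_total = -6.079 + j37.37 V.
Step 3 — Convert to polar: |V_total| = 37.86 V, ∠V_total = 99.2°.

V_total = 37.86∠99.2° V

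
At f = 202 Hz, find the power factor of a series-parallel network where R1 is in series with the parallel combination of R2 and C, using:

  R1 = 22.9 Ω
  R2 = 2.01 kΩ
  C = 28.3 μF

Step 1 — Angular frequency: ω = 2π·f = 2π·202 = 1269 rad/s.
Step 2 — Component impedances:
  R1: Z = R = 22.9 Ω
  R2: Z = R = 2010 Ω
  C: Z = 1/(jωC) = -j/(ω·C) = 0 - j27.84 Ω
Step 3 — Parallel branch: R2 || C = 1/(1/R2 + 1/C) = 0.3856 - j27.84 Ω.
Step 4 — Series with R1: Z_total = R1 + (R2 || C) = 23.29 - j27.84 Ω = 36.29∠-50.1° Ω.
Step 5 — Power factor: PF = cos(φ) = Re(Z)/|Z| = 23.286/36.291 = 0.6416.
Step 6 — Type: Im(Z) = -27.84 ⇒ leading (phase φ = -50.1°).

PF = 0.6416 (leading, φ = -50.1°)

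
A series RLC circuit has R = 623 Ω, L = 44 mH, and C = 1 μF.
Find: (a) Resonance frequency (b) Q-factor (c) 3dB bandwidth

Step 1 — Resonance: ω₀ = 1/√(LC) = 1/√(0.044·1e-06) = 4767 rad/s.
Step 2 — f₀ = ω₀/(2π) = 758.7 Hz.
Step 3 — Series Q: Q = ω₀L/R = 4767·0.044/623 = 0.3367.
Step 4 — Bandwidth: Δω = ω₀/Q = 1.416e+04 rad/s; BW = Δω/(2π) = 2253 Hz.

(a) f₀ = 758.7 Hz  (b) Q = 0.3367  (c) BW = 2253 Hz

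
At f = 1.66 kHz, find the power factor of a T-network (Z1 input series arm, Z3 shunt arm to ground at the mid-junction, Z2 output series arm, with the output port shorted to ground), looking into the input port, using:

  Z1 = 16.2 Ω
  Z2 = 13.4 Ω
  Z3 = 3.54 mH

Step 1 — Angular frequency: ω = 2π·f = 2π·1660 = 1.043e+04 rad/s.
Step 2 — Component impedances:
  Z1: Z = R = 16.2 Ω
  Z2: Z = R = 13.4 Ω
  Z3: Z = jωL = j·1.043e+04·0.00354 = 0 + j36.92 Ω
Step 3 — With the output port shorted to ground, the output series arm Z2 runs from the junction to ground; the shunt arm Z3 also runs from the junction to ground. They appear in parallel: Z3 || Z2 = 11.84 + j4.297 Ω.
Step 4 — Series with input arm Z1: Z_in = Z1 + (Z3 || Z2) = 28.04 + j4.297 Ω = 28.37∠8.7° Ω.
Step 5 — Power factor: PF = cos(φ) = Re(Z)/|Z| = 28.0405/28.3678 = 0.9885.
Step 6 — Type: Im(Z) = 4.297 ⇒ lagging (phase φ = 8.7°).

PF = 0.9885 (lagging, φ = 8.7°)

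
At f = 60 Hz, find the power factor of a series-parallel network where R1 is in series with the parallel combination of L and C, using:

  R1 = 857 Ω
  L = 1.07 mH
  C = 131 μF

Step 1 — Angular frequency: ω = 2π·f = 2π·60 = 377 rad/s.
Step 2 — Component impedances:
  R1: Z = R = 857 Ω
  L: Z = jωL = j·377·0.00107 = 0 + j0.4034 Ω
  C: Z = 1/(jωC) = -j/(ω·C) = 0 - j20.25 Ω
Step 3 — Parallel branch: L || C = 1/(1/L + 1/C) = 0 + j0.4116 Ω.
Step 4 — Series with R1: Z_total = R1 + (L || C) = 857 + j0.4116 Ω = 857∠0.0° Ω.
Step 5 — Power factor: PF = cos(φ) = Re(Z)/|Z| = 857/857 = 1.
Step 6 — Type: Im(Z) = 0.4116 ⇒ lagging (phase φ = 0.0°).

PF = 1 (lagging, φ = 0.0°)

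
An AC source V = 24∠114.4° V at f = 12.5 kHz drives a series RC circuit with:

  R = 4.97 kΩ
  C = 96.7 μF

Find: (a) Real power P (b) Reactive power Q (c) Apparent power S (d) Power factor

Step 1 — Angular frequency: ω = 2π·f = 2π·1.25e+04 = 7.854e+04 rad/s.
Step 2 — Component impedances:
  R: Z = R = 4970 Ω
  C: Z = 1/(jωC) = -j/(ω·C) = 0 - j0.1317 Ω
Step 3 — Series combination: Z_total = R + C = 4970 - j0.1317 Ω = 4970∠-0.0° Ω.
Step 4 — Source phasor: V = 24∠114.4° V = -9.915 + j21.86 V.
Step 5 — Current: I = V / Z = -0.001995 + j0.004398 A = 0.004829∠114.4° A.
Step 6 — Complex power: S = V·I* = 0.1159 - j3.07e-06 VA.
Step 7 — Real power: P = Re(S) = 0.1159 W.
Step 8 — Reactive power: Q = Im(S) = -3.07e-06 VAR.
Step 9 — Apparent power: |S| = 0.1159 VA.
Step 10 — Power factor: PF = P/|S| = 1 (leading).

(a) P = 0.1159 W  (b) Q = -3.07e-06 VAR  (c) S = 0.1159 VA  (d) PF = 1 (leading)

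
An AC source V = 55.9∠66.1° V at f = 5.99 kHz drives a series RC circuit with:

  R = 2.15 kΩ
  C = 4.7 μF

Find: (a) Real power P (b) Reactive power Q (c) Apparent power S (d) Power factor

Step 1 — Angular frequency: ω = 2π·f = 2π·5990 = 3.764e+04 rad/s.
Step 2 — Component impedances:
  R: Z = R = 2150 Ω
  C: Z = 1/(jωC) = -j/(ω·C) = 0 - j5.653 Ω
Step 3 — Series combination: Z_total = R + C = 2150 - j5.653 Ω = 2150∠-0.2° Ω.
Step 4 — Source phasor: V = 55.9∠66.1° V = 22.65 + j51.11 V.
Step 5 — Current: I = V / Z = 0.01047 + j0.0238 A = 0.026∠66.3° A.
Step 6 — Complex power: S = V·I* = 1.453 - j0.003822 VA.
Step 7 — Real power: P = Re(S) = 1.453 W.
Step 8 — Reactive power: Q = Im(S) = -0.003822 VAR.
Step 9 — Apparent power: |S| = 1.453 VA.
Step 10 — Power factor: PF = P/|S| = 1 (leading).

(a) P = 1.453 W  (b) Q = -0.003822 VAR  (c) S = 1.453 VA  (d) PF = 1 (leading)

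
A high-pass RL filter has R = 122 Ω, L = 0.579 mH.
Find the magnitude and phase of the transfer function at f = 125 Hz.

Step 1 — Angular frequency: ω = 2π·125 = 785.4 rad/s.
Step 2 — Transfer function: H(jω) = jωL/(R + jωL).
Step 3 — Numerator jωL = j·0.4547; denominator R + jωL = 122 + j0.4547.
Step 4 — H = 1.389e-05 + j0.003727.
Step 5 — Magnitude: |H| = 0.003727 (-48.6 dB); phase: φ = 89.8°.

|H| = 0.003727 (-48.6 dB), φ = 89.8°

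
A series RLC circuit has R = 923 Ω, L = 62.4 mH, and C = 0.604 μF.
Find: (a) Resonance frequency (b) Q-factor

Step 1 — Resonance condition Im(Z)=0 gives ω₀ = 1/√(LC).
Step 2 — ω₀ = 1/√(0.0624·6.04e-07) = 5151 rad/s.
Step 3 — f₀ = ω₀/(2π) = 819.8 Hz.
Step 4 — Series Q: Q = ω₀L/R = 5151·0.0624/923 = 0.3482.

(a) f₀ = 819.8 Hz  (b) Q = 0.3482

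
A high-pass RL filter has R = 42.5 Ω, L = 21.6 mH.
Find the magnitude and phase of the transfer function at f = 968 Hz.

Step 1 — Angular frequency: ω = 2π·968 = 6082 rad/s.
Step 2 — Transfer function: H(jω) = jωL/(R + jωL).
Step 3 — Numerator jωL = j·131.4; denominator R + jωL = 42.5 + j131.4.
Step 4 — H = 0.9053 + j0.2929.
Step 5 — Magnitude: |H| = 0.9515 (-0.4 dB); phase: φ = 17.9°.

|H| = 0.9515 (-0.4 dB), φ = 17.9°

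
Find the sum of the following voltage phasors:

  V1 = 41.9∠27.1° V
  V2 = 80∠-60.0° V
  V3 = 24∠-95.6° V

Step 1 — Convert each phasor to rectangular form:
  V1 = 41.9·(cos(27.1°) + j·sin(27.1°)) = 37.3 + j19.09 V
  V2 = 80·(cos(-60.0°) + j·sin(-60.0°)) = 40 - j69.28 V
  V3 = 24·(cos(-95.6°) + j·sin(-95.6°)) = -2.342 - j23.89 V
Step 2 — Sum components: V_total = 74.96 - j74.08 V.
Step 3 — Convert to polar: |V_total| = 105.4 V, ∠V_total = -44.7°.

V_total = 105.4∠-44.7° V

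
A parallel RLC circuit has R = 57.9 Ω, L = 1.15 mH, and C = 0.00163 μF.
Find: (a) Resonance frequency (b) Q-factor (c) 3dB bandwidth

Step 1 — Resonance: ω₀ = 1/√(LC) = 1/√(0.00115·1.63e-09) = 7.304e+05 rad/s.
Step 2 — f₀ = ω₀/(2π) = 1.162e+05 Hz.
Step 3 — Parallel Q: Q = R/(ω₀L) = 57.9/(7.304e+05·0.00115) = 0.06893.
Step 4 — Bandwidth: Δω = ω₀/Q = 1.06e+07 rad/s; BW = Δω/(2π) = 1.686e+06 Hz.

(a) f₀ = 1.162e+05 Hz  (b) Q = 0.06893  (c) BW = 1.686e+06 Hz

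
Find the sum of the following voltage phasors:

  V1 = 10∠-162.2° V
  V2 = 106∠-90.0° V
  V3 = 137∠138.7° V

Step 1 — Convert each phasor to rectangular form:
  V1 = 10·(cos(-162.2°) + j·sin(-162.2°)) = -9.521 - j3.057 V
  V2 = 106·(cos(-90.0°) + j·sin(-90.0°)) = 0 - j106 V
  V3 = 137·(cos(138.7°) + j·sin(138.7°)) = -102.9 + j90.42 V
Step 2 — Sum components: V_total = -112.4 - j18.64 V.
Step 3 — Convert to polar: |V_total| = 114 V, ∠V_total = -170.6°.

V_total = 114∠-170.6° V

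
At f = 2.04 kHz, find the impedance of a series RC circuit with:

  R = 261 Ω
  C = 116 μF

Step 1 — Angular frequency: ω = 2π·f = 2π·2040 = 1.282e+04 rad/s.
Step 2 — Component impedances:
  R: Z = R = 261 Ω
  C: Z = 1/(jωC) = -j/(ω·C) = 0 - j0.6726 Ω
Step 3 — Series combination: Z_total = R + C = 261 - j0.6726 Ω = 261∠-0.1° Ω.

Z = 261 - j0.6726 Ω = 261∠-0.1° Ω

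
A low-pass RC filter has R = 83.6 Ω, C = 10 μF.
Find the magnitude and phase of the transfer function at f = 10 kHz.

Step 1 — Angular frequency: ω = 2π·1e+04 = 6.283e+04 rad/s.
Step 2 — Transfer function: H(jω) = 1/(1 + jωRC).
Step 3 — Denominator: 1 + jωRC = 1 + j·6.283e+04·83.6·1e-05 = 1 + j52.53.
Step 4 — H = 0.0003623 - j0.01903.
Step 5 — Magnitude: |H| = 0.01903 (-34.4 dB); phase: φ = -88.9°.

|H| = 0.01903 (-34.4 dB), φ = -88.9°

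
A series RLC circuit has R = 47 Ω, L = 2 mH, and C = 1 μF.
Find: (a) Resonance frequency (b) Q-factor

Step 1 — Resonance condition Im(Z)=0 gives ω₀ = 1/√(LC).
Step 2 — ω₀ = 1/√(0.002·1e-06) = 2.236e+04 rad/s.
Step 3 — f₀ = ω₀/(2π) = 3559 Hz.
Step 4 — Series Q: Q = ω₀L/R = 2.236e+04·0.002/47 = 0.9515.

(a) f₀ = 3559 Hz  (b) Q = 0.9515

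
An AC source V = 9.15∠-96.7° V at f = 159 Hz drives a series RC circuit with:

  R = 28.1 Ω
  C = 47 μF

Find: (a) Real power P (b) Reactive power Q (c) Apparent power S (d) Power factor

Step 1 — Angular frequency: ω = 2π·f = 2π·159 = 999 rad/s.
Step 2 — Component impedances:
  R: Z = R = 28.1 Ω
  C: Z = 1/(jωC) = -j/(ω·C) = 0 - j21.3 Ω
Step 3 — Series combination: Z_total = R + C = 28.1 - j21.3 Ω = 35.26∠-37.2° Ω.
Step 4 — Source phasor: V = 9.15∠-96.7° V = -1.068 - j9.088 V.
Step 5 — Current: I = V / Z = 0.1316 - j0.2237 A = 0.2595∠-59.5° A.
Step 6 — Complex power: S = V·I* = 1.892 - j1.434 VA.
Step 7 — Real power: P = Re(S) = 1.892 W.
Step 8 — Reactive power: Q = Im(S) = -1.434 VAR.
Step 9 — Apparent power: |S| = 2.375 VA.
Step 10 — Power factor: PF = P/|S| = 0.797 (leading).

(a) P = 1.892 W  (b) Q = -1.434 VAR  (c) S = 2.375 VA  (d) PF = 0.797 (leading)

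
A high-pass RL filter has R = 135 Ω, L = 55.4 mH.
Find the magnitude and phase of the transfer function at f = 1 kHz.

Step 1 — Angular frequency: ω = 2π·1000 = 6283 rad/s.
Step 2 — Transfer function: H(jω) = jωL/(R + jωL).
Step 3 — Numerator jωL = j·348.1; denominator R + jωL = 135 + j348.1.
Step 4 — H = 0.8693 + j0.3371.
Step 5 — Magnitude: |H| = 0.9323 (-0.6 dB); phase: φ = 21.2°.

|H| = 0.9323 (-0.6 dB), φ = 21.2°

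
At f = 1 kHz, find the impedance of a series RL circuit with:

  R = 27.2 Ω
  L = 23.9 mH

Step 1 — Angular frequency: ω = 2π·f = 2π·1000 = 6283 rad/s.
Step 2 — Component impedances:
  R: Z = R = 27.2 Ω
  L: Z = jωL = j·6283·0.0239 = 0 + j150.2 Ω
Step 3 — Series combination: Z_total = R + L = 27.2 + j150.2 Ω = 152.6∠79.7° Ω.

Z = 27.2 + j150.2 Ω = 152.6∠79.7° Ω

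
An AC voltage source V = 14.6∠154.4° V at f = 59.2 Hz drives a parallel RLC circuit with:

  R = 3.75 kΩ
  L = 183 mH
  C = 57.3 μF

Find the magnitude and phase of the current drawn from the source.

Step 1 — Angular frequency: ω = 2π·f = 2π·59.2 = 372 rad/s.
Step 2 — Component impedances:
  R: Z = R = 3750 Ω
  L: Z = jωL = j·372·0.183 = 0 + j68.07 Ω
  C: Z = 1/(jωC) = -j/(ω·C) = 0 - j46.92 Ω
Step 3 — Parallel combination: 1/Z_total = 1/R + 1/L + 1/C; Z_total = 6.07 - j150.8 Ω = 150.9∠-87.7° Ω.
Step 4 — Source phasor: V = 14.6∠154.4° V = -13.17 + j6.308 V.
Step 5 — Ohm's law: I = V / Z_total = (-13.17 + j6.308) / (6.07 - j150.8) = -0.04529 - j0.08552 A.
Step 6 — Convert to polar: |I| = 0.09677 A, ∠I = -117.9°.

I = 0.09677∠-117.9° A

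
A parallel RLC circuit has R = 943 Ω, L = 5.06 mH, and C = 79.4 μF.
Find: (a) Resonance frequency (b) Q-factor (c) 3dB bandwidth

Step 1 — Resonance: ω₀ = 1/√(LC) = 1/√(0.00506·7.94e-05) = 1578 rad/s.
Step 2 — f₀ = ω₀/(2π) = 251.1 Hz.
Step 3 — Parallel Q: Q = R/(ω₀L) = 943/(1578·0.00506) = 118.1.
Step 4 — Bandwidth: Δω = ω₀/Q = 13.36 rad/s; BW = Δω/(2π) = 2.126 Hz.

(a) f₀ = 251.1 Hz  (b) Q = 118.1  (c) BW = 2.126 Hz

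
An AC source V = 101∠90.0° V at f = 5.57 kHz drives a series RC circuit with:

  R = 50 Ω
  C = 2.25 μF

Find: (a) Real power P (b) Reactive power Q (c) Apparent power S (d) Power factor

Step 1 — Angular frequency: ω = 2π·f = 2π·5570 = 3.5e+04 rad/s.
Step 2 — Component impedances:
  R: Z = R = 50 Ω
  C: Z = 1/(jωC) = -j/(ω·C) = 0 - j12.7 Ω
Step 3 — Series combination: Z_total = R + C = 50 - j12.7 Ω = 51.59∠-14.3° Ω.
Step 4 — Source phasor: V = 101∠90.0° V = 0 + j101 V.
Step 5 — Current: I = V / Z = -0.482 + j1.898 A = 1.958∠104.3° A.
Step 6 — Complex power: S = V·I* = 191.7 - j48.68 VA.
Step 7 — Real power: P = Re(S) = 191.7 W.
Step 8 — Reactive power: Q = Im(S) = -48.68 VAR.
Step 9 — Apparent power: |S| = 197.7 VA.
Step 10 — Power factor: PF = P/|S| = 0.9692 (leading).

(a) P = 191.7 W  (b) Q = -48.68 VAR  (c) S = 197.7 VA  (d) PF = 0.9692 (leading)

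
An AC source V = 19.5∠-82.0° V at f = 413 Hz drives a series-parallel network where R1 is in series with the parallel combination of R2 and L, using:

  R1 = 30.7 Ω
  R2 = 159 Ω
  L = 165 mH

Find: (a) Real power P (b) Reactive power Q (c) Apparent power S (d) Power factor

Step 1 — Angular frequency: ω = 2π·f = 2π·413 = 2595 rad/s.
Step 2 — Component impedances:
  R1: Z = R = 30.7 Ω
  R2: Z = R = 159 Ω
  L: Z = jωL = j·2595·0.165 = 0 + j428.2 Ω
Step 3 — Parallel branch: R2 || L = 1/(1/R2 + 1/L) = 139.7 + j51.89 Ω.
Step 4 — Series with R1: Z_total = R1 + (R2 || L) = 170.4 + j51.89 Ω = 178.2∠16.9° Ω.
Step 5 — Source phasor: V = 19.5∠-82.0° V = 2.714 - j19.31 V.
Step 6 — Current: I = V / Z = -0.017 - j0.1081 A = 0.1095∠-98.9° A.
Step 7 — Complex power: S = V·I* = 2.042 + j0.6217 VA.
Step 8 — Real power: P = Re(S) = 2.042 W.
Step 9 — Reactive power: Q = Im(S) = 0.6217 VAR.
Step 10 — Apparent power: |S| = 2.134 VA.
Step 11 — Power factor: PF = P/|S| = 0.9566 (lagging).

(a) P = 2.042 W  (b) Q = 0.6217 VAR  (c) S = 2.134 VA  (d) PF = 0.9566 (lagging)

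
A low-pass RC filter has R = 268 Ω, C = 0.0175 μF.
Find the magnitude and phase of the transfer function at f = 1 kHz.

Step 1 — Angular frequency: ω = 2π·1000 = 6283 rad/s.
Step 2 — Transfer function: H(jω) = 1/(1 + jωRC).
Step 3 — Denominator: 1 + jωRC = 1 + j·6283·268·1.75e-08 = 1 + j0.02947.
Step 4 — H = 0.9991 - j0.02944.
Step 5 — Magnitude: |H| = 0.9996 (-0.0 dB); phase: φ = -1.7°.

|H| = 0.9996 (-0.0 dB), φ = -1.7°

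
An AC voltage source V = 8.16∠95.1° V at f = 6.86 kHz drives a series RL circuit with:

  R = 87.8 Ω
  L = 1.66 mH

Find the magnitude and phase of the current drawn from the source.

Step 1 — Angular frequency: ω = 2π·f = 2π·6860 = 4.31e+04 rad/s.
Step 2 — Component impedances:
  R: Z = R = 87.8 Ω
  L: Z = jωL = j·4.31e+04·0.00166 = 0 + j71.55 Ω
Step 3 — Series combination: Z_total = R + L = 87.8 + j71.55 Ω = 113.3∠39.2° Ω.
Step 4 — Source phasor: V = 8.16∠95.1° V = -0.7254 + j8.128 V.
Step 5 — Ohm's law: I = V / Z_total = (-0.7254 + j8.128) / (87.8 + j71.55) = 0.04037 + j0.05967 A.
Step 6 — Convert to polar: |I| = 0.07205 A, ∠I = 55.9°.

I = 0.07205∠55.9° A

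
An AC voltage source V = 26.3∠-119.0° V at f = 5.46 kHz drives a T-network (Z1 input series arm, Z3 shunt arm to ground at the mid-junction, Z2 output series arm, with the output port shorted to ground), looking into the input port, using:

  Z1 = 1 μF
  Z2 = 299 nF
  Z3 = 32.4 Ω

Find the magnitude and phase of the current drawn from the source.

Step 1 — Angular frequency: ω = 2π·f = 2π·5460 = 3.431e+04 rad/s.
Step 2 — Component impedances:
  Z1: Z = 1/(jωC) = -j/(ω·C) = 0 - j29.15 Ω
  Z2: Z = 1/(jωC) = -j/(ω·C) = 0 - j97.49 Ω
  Z3: Z = R = 32.4 Ω
Step 3 — With the output port shorted to ground, the output series arm Z2 runs from the junction to ground; the shunt arm Z3 also runs from the junction to ground. They appear in parallel: Z3 || Z2 = 29.18 - j9.697 Ω.
Step 4 — Series with input arm Z1: Z_in = Z1 + (Z3 || Z2) = 29.18 - j38.85 Ω = 48.58∠-53.1° Ω.
Step 5 — Source phasor: V = 26.3∠-119.0° V = -12.75 - j23 V.
Step 6 — Ohm's law: I = V / Z_total = (-12.75 - j23) / (29.18 - j38.85) = 0.221 - j0.4942 A.
Step 7 — Convert to polar: |I| = 0.5413 A, ∠I = -65.9°.

I = 0.5413∠-65.9° A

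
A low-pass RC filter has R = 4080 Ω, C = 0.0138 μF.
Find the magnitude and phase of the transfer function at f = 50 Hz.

Step 1 — Angular frequency: ω = 2π·50 = 314.2 rad/s.
Step 2 — Transfer function: H(jω) = 1/(1 + jωRC).
Step 3 — Denominator: 1 + jωRC = 1 + j·314.2·4080·1.38e-08 = 1 + j0.01769.
Step 4 — H = 0.9997 - j0.01768.
Step 5 — Magnitude: |H| = 0.9998 (-0.0 dB); phase: φ = -1.0°.

|H| = 0.9998 (-0.0 dB), φ = -1.0°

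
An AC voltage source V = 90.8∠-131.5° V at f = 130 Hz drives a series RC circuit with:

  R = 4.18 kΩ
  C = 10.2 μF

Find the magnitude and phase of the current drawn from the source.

Step 1 — Angular frequency: ω = 2π·f = 2π·130 = 816.8 rad/s.
Step 2 — Component impedances:
  R: Z = R = 4180 Ω
  C: Z = 1/(jωC) = -j/(ω·C) = 0 - j120 Ω
Step 3 — Series combination: Z_total = R + C = 4180 - j120 Ω = 4182∠-1.6° Ω.
Step 4 — Source phasor: V = 90.8∠-131.5° V = -60.17 - j68.01 V.
Step 5 — Ohm's law: I = V / Z_total = (-60.17 - j68.01) / (4180 - j120) = -0.01392 - j0.01667 A.
Step 6 — Convert to polar: |I| = 0.02171 A, ∠I = -129.9°.

I = 0.02171∠-129.9° A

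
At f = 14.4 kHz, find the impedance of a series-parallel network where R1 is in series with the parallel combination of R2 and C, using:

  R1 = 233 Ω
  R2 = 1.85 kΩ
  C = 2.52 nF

Step 1 — Angular frequency: ω = 2π·f = 2π·1.44e+04 = 9.048e+04 rad/s.
Step 2 — Component impedances:
  R1: Z = R = 233 Ω
  R2: Z = R = 1850 Ω
  C: Z = 1/(jωC) = -j/(ω·C) = 0 - j4386 Ω
Step 3 — Parallel branch: R2 || C = 1/(1/R2 + 1/C) = 1571 - j662.5 Ω.
Step 4 — Series with R1: Z_total = R1 + (R2 || C) = 1804 - j662.5 Ω = 1921∠-20.2° Ω.

Z = 1804 - j662.5 Ω = 1921∠-20.2° Ω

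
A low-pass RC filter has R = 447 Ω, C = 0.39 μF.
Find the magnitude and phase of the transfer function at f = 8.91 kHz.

Step 1 — Angular frequency: ω = 2π·8910 = 5.598e+04 rad/s.
Step 2 — Transfer function: H(jω) = 1/(1 + jωRC).
Step 3 — Denominator: 1 + jωRC = 1 + j·5.598e+04·447·3.9e-07 = 1 + j9.76.
Step 4 — H = 0.01039 - j0.1014.
Step 5 — Magnitude: |H| = 0.1019 (-19.8 dB); phase: φ = -84.1°.

|H| = 0.1019 (-19.8 dB), φ = -84.1°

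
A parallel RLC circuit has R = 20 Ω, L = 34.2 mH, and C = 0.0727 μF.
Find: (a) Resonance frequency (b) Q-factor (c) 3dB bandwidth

Step 1 — Resonance: ω₀ = 1/√(LC) = 1/√(0.0342·7.27e-08) = 2.005e+04 rad/s.
Step 2 — f₀ = ω₀/(2π) = 3192 Hz.
Step 3 — Parallel Q: Q = R/(ω₀L) = 20/(2.005e+04·0.0342) = 0.02916.
Step 4 — Bandwidth: Δω = ω₀/Q = 6.878e+05 rad/s; BW = Δω/(2π) = 1.095e+05 Hz.

(a) f₀ = 3192 Hz  (b) Q = 0.02916  (c) BW = 1.095e+05 Hz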